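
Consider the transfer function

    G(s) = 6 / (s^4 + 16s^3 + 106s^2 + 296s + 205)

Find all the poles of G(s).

The poles are the roots of the denominator s^4 + 16s^3 + 106s^2 + 296s + 205 = 0.
Trying s = -1: the polynomial evaluates to 0, so (s + 1) is a factor.
Dividing out leaves s^3 + 15s^2 + 91s + 205 = 0.
This factors further as (s^2 + 10s + 41)(s + 5) = 0.

s = -5 ± 4j, -1, -5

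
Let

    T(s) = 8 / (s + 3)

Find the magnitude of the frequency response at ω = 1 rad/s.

Substitute s = j1: numerator = 8, denominator = 3 + j1.
|T(j1)| = |8| / |3 + j1| = 8 / 3.1623 ≈ 2.530.

|T(j1)| ≈ 2.530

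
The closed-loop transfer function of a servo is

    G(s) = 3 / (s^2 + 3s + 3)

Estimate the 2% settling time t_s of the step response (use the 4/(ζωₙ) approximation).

Comparing s^2 + 3s + 3 to s^2 + 2ζωₙs + ωₙ²: ωₙ = √3 ≈ 1.732 rad/s and ζ = 3/(2·√3) ≈ 0.8660.
ζωₙ = 3/2 = 1.5, so t_s ≈ 4/(ζωₙ) = 4/1.5 ≈ 2.667 s.

t_s ≈ 2.667 s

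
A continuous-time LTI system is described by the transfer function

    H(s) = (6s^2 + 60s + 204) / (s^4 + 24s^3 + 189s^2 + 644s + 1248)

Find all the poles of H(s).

The poles are the roots of the denominator s^4 + 24s^3 + 189s^2 + 644s + 1248 = 0.
Trying s = -12: the polynomial evaluates to 0, so (s + 12) is a factor.
Dividing out leaves s^3 + 12s^2 + 45s + 104 = 0.
This factors further as (s^2 + 4s + 13)(s + 8) = 0.

s = -2 + 3j, -2 - 3j, -12, -8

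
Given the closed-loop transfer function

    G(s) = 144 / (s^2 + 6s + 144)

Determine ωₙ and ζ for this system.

ωₙ = 12 rad/s, ζ = 0.25

Compare the denominator to the standard form s^2 + 2ζωₙs + ωₙ².
ωₙ² = 144, so ωₙ = 12 rad/s.
2ζωₙ = 6, so ζ = 6/(2·12) = 0.25.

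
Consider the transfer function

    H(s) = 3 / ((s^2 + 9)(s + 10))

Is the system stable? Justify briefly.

marginally stable

The poles can be read from the denominator factors: s = ±3j, -10.
Since the simple pole(s) at s = 3j, -3j lie on the jω-axis with none in the right half-plane, the system is marginally stable.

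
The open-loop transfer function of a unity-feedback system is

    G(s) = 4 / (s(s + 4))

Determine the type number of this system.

Type 1

The denominator has 1 factor of s at the origin (free integrator), so this is a Type 1 system.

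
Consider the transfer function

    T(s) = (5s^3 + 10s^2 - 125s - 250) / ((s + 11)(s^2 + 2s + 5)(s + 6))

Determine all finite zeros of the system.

Set the numerator to zero: 5s^3 + 10s^2 - 125s - 250 = 0, i.e. 5·(s^3 + 2s^2 - 25s - 50) = 0.
Factoring: (s + 5)(s - 5)(s + 2) = 0.

s = -5, 5, -2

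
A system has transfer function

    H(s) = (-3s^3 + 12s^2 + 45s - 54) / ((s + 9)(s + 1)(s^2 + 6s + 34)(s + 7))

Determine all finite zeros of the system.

Set the numerator to zero: -3s^3 + 12s^2 + 45s - 54 = 0, i.e. -3·(s^3 - 4s^2 - 15s + 18) = 0.
Factoring: (s - 6)(s + 3)(s - 1) = 0.

s = 6, -3, 1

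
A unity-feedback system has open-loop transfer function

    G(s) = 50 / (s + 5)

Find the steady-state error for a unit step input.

G(s) has no poles at the origin.
This is a Type 0 system. Kp = lim_{s→0} G(s) = 50/5 = 10.
e_ss = 1/(1 + Kp) = 1/(1 + 10) = 1/11 ≈ 0.09091.

e_ss = 0.09091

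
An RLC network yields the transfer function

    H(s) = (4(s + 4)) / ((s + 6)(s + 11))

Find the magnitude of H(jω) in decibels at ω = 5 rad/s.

|H(j5)|_dB ≈ -11.3 dB

Substitute s = j5: numerator = 16 + j20, denominator = 41 + j85.
|H(j5)| = |16 + j20| / |41 + j85| = 25.612 / 94.372 ≈ 0.2714.
In decibels: 20·log₁₀(0.2714) ≈ -11.3 dB.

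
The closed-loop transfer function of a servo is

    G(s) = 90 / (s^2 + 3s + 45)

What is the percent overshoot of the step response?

Comparing s^2 + 3s + 45 to s^2 + 2ζωₙs + ωₙ²: ωₙ = √45 ≈ 6.708 rad/s and ζ = 3/(2·√45) ≈ 0.2236.
%OS = 100·exp(−πζ/√(1−ζ²)) = 100·exp(−π·0.2236/√(1−0.2236²)) ≈ 48.6%.

%OS ≈ 48.6%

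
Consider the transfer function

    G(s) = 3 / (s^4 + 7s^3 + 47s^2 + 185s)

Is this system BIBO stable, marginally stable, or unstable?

marginally stable

The denominator s^4 + 7s^3 + 47s^2 + 185s factors as s(s^2 + 2s + 37)(s + 5), giving poles at s = 0, -1 + 6j, -1 - 6j, -5.
Since the simple pole(s) at s = 0 lie on the jω-axis with none in the right half-plane, the system is marginally stable.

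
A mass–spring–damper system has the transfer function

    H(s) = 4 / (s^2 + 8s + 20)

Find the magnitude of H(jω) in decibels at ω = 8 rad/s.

|H(j8)|_dB ≈ -25.8 dB

Substitute s = j8: numerator = 4, denominator = -44 + j64.
|H(j8)| = |4| / |-44 + j64| = 4 / 77.666 ≈ 0.05150.
In decibels: 20·log₁₀(0.05150) ≈ -25.8 dB.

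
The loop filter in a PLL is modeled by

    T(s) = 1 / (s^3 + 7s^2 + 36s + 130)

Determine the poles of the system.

s = -1 + 5j, -1 - 5j, -5

The poles are the roots of the denominator s^3 + 7s^2 + 36s + 130 = 0.
Trying s = -5: the polynomial evaluates to 0, so (s + 5) is a factor.
Dividing out leaves s^2 + 2s + 26 = 0.
The quadratic formula then gives s = -1 ± 5j.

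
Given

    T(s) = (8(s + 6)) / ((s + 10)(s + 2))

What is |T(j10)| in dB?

Substitute s = j10: numerator = 48 + j80, denominator = -80 + j120.
|T(j10)| = |48 + j80| / |-80 + j120| = 93.295 / 144.22 ≈ 0.6469.
In decibels: 20·log₁₀(0.6469) ≈ -3.78 dB.

|T(j10)|_dB ≈ -3.78 dB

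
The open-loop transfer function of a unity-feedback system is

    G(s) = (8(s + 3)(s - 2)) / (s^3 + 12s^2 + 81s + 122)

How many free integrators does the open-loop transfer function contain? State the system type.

Type 0

The denominator has no factor of s at the origin — no free integrator — so this is a Type 0 system.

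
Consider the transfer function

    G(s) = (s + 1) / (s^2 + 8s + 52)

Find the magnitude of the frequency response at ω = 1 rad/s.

Substitute s = j1: numerator = 1 + j1, denominator = 51 + j8.
|G(j1)| = |1 + j1| / |51 + j8| = 1.4142 / 51.624 ≈ 0.02739.

|G(j1)| ≈ 0.02739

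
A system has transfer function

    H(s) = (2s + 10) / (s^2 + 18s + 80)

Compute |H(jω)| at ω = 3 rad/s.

Substitute s = j3: numerator = 10 + j6, denominator = 71 + j54.
|H(j3)| = |10 + j6| / |71 + j54| = 11.662 / 89.202 ≈ 0.1307.

|H(j3)| ≈ 0.1307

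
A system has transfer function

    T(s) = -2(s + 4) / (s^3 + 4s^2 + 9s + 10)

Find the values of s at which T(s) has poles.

The poles are the roots of the denominator s^3 + 4s^2 + 9s + 10 = 0.
Trying s = -2: the polynomial evaluates to 0, so (s + 2) is a factor.
Dividing out leaves s^2 + 2s + 5 = 0.
The quadratic formula then gives s = -1 ± 2j.

s = -1 + 2j, -1 - 2j, -2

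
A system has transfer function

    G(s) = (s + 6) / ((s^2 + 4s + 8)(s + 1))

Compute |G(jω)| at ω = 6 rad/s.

Substitute s = j6: numerator = 6 + j6, denominator = -172 - j144.
|G(j6)| = |6 + j6| / |-172 - j144| = 8.4853 / 224.32 ≈ 0.03783.

|G(j6)| ≈ 0.03783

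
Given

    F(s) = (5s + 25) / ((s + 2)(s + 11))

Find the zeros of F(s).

Set the numerator to zero: 5s + 25 = 0, i.e. 5·(s + 5) = 0.
So s = -5.

s = -5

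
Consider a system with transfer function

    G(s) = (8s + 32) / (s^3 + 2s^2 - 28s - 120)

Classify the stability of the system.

unstable

The denominator s^3 + 2s^2 - 28s - 120 factors as (s^2 + 8s + 20)(s - 6), giving poles at s = -4 ± 2j, 6.
Since the pole(s) at s = 6 lie in the right half-plane, the system is unstable.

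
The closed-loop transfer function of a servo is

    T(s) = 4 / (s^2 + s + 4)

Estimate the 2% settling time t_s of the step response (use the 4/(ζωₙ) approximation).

Comparing s^2 + s + 4 to s^2 + 2ζωₙs + ωₙ²: ωₙ = 2 rad/s and ζ = 1/(2·2) = 0.25.
ζωₙ = 1/2 = 0.5, so t_s ≈ 4/(ζωₙ) = 4/0.5 = 8 s.

t_s ≈ 8 s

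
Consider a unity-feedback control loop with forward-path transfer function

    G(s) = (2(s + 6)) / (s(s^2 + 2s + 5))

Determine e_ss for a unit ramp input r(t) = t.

e_ss = 0.4167

G(s) has one pole at the origin.
This is a Type 1 system. Kv = lim_{s→0} s·G(s) = 12/5.
e_ss = 1/Kv = 1/(12/5) = 5/12 ≈ 0.4167.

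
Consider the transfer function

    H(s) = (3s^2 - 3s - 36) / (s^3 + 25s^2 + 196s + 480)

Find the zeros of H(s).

s = 4, -3

Set the numerator to zero: 3s^2 - 3s - 36 = 0, i.e. 3·(s^2 - s - 12) = 0.
Factoring: (s - 4)(s + 3) = 0.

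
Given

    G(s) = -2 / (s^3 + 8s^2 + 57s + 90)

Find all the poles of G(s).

s = -3 + 6j, -3 - 6j, -2

The poles are the roots of the denominator s^3 + 8s^2 + 57s + 90 = 0.
Trying s = -2: the polynomial evaluates to 0, so (s + 2) is a factor.
Dividing out leaves s^2 + 6s + 45 = 0.
The quadratic formula then gives s = -3 ± 6j.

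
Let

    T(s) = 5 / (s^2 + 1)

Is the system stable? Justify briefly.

marginally stable

The denominator s^2 + 1 factors as (s^2 + 1), giving poles at s = ±j.
Since the simple pole(s) at s = j, -j lie on the jω-axis with none in the right half-plane, the system is marginally stable.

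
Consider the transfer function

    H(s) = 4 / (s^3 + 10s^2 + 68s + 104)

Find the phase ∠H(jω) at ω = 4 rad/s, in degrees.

At s = j4: numerator = 4, denominator = -56 + j208.
∠H = ∠num − ∠den = 0° − (105.07°) = -105.1°.

∠H(j4) ≈ -105.1°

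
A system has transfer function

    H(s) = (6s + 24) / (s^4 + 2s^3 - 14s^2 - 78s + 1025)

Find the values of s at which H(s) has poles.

The poles are the roots of the denominator s^4 + 2s^3 - 14s^2 - 78s + 1025 = 0.
No real roots exist; factor into two real quadratics: (s^2 - 8s + 25)(s^2 + 10s + 41) = 0.
Each quadratic gives a conjugate pair via the quadratic formula.

s = 4 + 3j, 4 - 3j, -5 + 4j, -5 - 4j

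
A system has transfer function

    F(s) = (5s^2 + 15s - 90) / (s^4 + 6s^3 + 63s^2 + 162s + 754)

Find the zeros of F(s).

s = -6, 3

Set the numerator to zero: 5s^2 + 15s - 90 = 0, i.e. 5·(s^2 + 3s - 18) = 0.
Factoring: (s + 6)(s - 3) = 0.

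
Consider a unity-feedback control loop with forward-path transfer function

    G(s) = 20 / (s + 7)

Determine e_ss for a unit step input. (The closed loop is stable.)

e_ss = 0.2593

G(s) has no poles at the origin.
This is a Type 0 system. Kp = lim_{s→0} G(s) = 20/7.
e_ss = 1/(1 + Kp) = 1/(1 + 20/7) = 7/27 ≈ 0.2593.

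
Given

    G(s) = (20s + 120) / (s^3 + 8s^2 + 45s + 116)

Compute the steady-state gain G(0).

Set s = 0: G(0) = (120) / (116) = 30/29.

G(0) = 30/29 ≈ 1.034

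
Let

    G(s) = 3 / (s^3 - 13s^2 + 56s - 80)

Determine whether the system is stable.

The denominator s^3 - 13s^2 + 56s - 80 factors as (s - 4)^2(s - 5), giving poles at s = 4, 5, 4.
Since the pole(s) at s = 4, 5, 4 lie in the right half-plane, the system is unstable.

unstable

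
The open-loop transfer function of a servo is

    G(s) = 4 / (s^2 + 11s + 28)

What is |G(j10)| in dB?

Substitute s = j10: numerator = 4, denominator = -72 + j110.
|G(j10)| = |4| / |-72 + j110| = 4 / 131.47 ≈ 0.03043.
In decibels: 20·log₁₀(0.03043) ≈ -30.3 dB.

|G(j10)|_dB ≈ -30.3 dB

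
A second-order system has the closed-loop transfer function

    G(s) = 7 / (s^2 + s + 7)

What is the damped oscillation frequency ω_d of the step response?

ω_d ≈ 2.598 rad/s

Comparing s^2 + s + 7 to s^2 + 2ζωₙs + ωₙ²: ωₙ = √7 ≈ 2.646 rad/s and ζ = 1/(2·√7) ≈ 0.1890.
ζωₙ = 1/2 = 0.5, so ω_d = ωₙ√(1−ζ²) = √(ωₙ² − (ζωₙ)²) = √(7 − 0.5²) = √6.75 ≈ 2.598 rad/s.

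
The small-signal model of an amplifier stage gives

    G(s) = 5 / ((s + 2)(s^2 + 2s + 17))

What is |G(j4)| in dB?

|G(j4)|_dB ≈ -17.2 dB

Substitute s = j4: numerator = 5, denominator = -30 + j20.
|G(j4)| = |5| / |-30 + j20| = 5 / 36.056 ≈ 0.1387.
In decibels: 20·log₁₀(0.1387) ≈ -17.2 dB.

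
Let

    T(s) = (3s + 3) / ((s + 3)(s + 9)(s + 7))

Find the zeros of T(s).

s = -1

Set the numerator to zero: 3s + 3 = 0, i.e. 3·(s + 1) = 0.
So s = -1.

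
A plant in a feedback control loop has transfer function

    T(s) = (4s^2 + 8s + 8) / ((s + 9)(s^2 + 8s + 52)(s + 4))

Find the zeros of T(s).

Set the numerator to zero: 4s^2 + 8s + 8 = 0, i.e. 4·(s^2 + 2s + 2) = 0.
Factoring: (s^2 + 2s + 2) = 0.

s = -1 ± j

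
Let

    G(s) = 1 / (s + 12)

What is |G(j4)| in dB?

|G(j4)|_dB ≈ -22.0 dB

Substitute s = j4: numerator = 1, denominator = 12 + j4.
|G(j4)| = |1| / |12 + j4| = 1 / 12.649 ≈ 0.07906.
In decibels: 20·log₁₀(0.07906) ≈ -22.0 dB.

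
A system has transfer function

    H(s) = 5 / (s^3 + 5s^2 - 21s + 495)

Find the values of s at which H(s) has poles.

s = -11, 3 ± 6j

The poles are the roots of the denominator s^3 + 5s^2 - 21s + 495 = 0.
Trying s = -11: the polynomial evaluates to 0, so (s + 11) is a factor.
Dividing out leaves s^2 - 6s + 45 = 0.
The quadratic formula then gives s = 3 ± 6j.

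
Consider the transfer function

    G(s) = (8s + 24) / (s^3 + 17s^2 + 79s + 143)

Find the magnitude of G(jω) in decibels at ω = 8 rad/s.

Substitute s = j8: numerator = 24 + j64, denominator = -945 + j120.
|G(j8)| = |24 + j64| / |-945 + j120| = 68.352 / 952.59 ≈ 0.07175.
In decibels: 20·log₁₀(0.07175) ≈ -22.9 dB.

|G(j8)|_dB ≈ -22.9 dB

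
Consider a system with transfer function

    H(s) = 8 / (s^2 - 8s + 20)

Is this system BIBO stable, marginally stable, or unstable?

unstable

The poles can be read from the denominator factors: s = 4 + 2j, 4 - 2j.
Since the pole(s) at s = 4 ± 2j lie in the right half-plane, the system is unstable.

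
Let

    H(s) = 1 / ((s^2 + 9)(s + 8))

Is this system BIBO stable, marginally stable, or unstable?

The poles can be read from the denominator factors: s = 3j, -3j, -8.
Since the simple pole(s) at s = 3j, -3j lie on the jω-axis with none in the right half-plane, the system is marginally stable.

marginally stable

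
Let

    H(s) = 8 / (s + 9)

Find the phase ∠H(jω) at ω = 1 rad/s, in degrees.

At s = j1: numerator = 8, denominator = 9 + j1.
∠H = ∠num − ∠den = 0° − (6.3402°) = -6.340°.

∠H(j1) ≈ -6.340°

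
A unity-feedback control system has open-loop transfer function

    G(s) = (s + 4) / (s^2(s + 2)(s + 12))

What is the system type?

Type 2

The denominator has 2 factors of s at the origin (free integrators), so this is a Type 2 system.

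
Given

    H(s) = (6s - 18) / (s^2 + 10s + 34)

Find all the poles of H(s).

s = -5 ± 3j

The poles are the roots of the denominator s^2 + 10s + 34 = 0.
Using the quadratic formula: s = (-10 ± √(-36))/2 = -5 ± 3j.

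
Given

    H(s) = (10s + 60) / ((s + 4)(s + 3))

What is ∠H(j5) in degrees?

∠H(j5) ≈ -70.57°

At s = j5: numerator = 60 + j50, denominator = -13 + j35.
∠H = ∠num − ∠den = 39.806° − (110.38°) = -70.57°.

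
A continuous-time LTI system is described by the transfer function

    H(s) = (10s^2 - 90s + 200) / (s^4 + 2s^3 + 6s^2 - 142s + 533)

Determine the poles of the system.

s = 3 ± 2j, -4 ± 5j

The poles are the roots of the denominator s^4 + 2s^3 + 6s^2 - 142s + 533 = 0.
No real roots exist; factor into two real quadratics: (s^2 - 6s + 13)(s^2 + 8s + 41) = 0.
Each quadratic gives a conjugate pair via the quadratic formula.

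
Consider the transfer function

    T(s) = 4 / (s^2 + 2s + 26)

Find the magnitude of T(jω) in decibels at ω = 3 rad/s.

|T(j3)|_dB ≈ -13.1 dB

Substitute s = j3: numerator = 4, denominator = 17 + j6.
|T(j3)| = |4| / |17 + j6| = 4 / 18.028 ≈ 0.2219.
In decibels: 20·log₁₀(0.2219) ≈ -13.1 dB.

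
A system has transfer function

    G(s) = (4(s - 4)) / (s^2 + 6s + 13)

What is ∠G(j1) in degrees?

∠G(j1) ≈ 139.4°

At s = j1: numerator = -16 + j4, denominator = 12 + j6.
∠G = ∠num − ∠den = 165.96° − (26.565°) = 139.4°.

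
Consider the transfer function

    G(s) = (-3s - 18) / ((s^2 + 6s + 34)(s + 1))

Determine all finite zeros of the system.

Set the numerator to zero: -3s - 18 = 0, i.e. -3·(s + 6) = 0.
So s = -6.

s = -6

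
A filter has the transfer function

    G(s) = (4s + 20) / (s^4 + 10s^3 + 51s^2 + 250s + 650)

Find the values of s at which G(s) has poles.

s = 5j, -5j, -5 + j, -5 - j

The poles are the roots of the denominator s^4 + 10s^3 + 51s^2 + 250s + 650 = 0.
No real roots exist; factor into two real quadratics: (s^2 + 25)(s^2 + 10s + 26) = 0.
Each quadratic gives a conjugate pair via the quadratic formula.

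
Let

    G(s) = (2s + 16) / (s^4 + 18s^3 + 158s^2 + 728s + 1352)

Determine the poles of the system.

s = -4 ± 6j, -5 ± j

The poles are the roots of the denominator s^4 + 18s^3 + 158s^2 + 728s + 1352 = 0.
No real roots exist; factor into two real quadratics: (s^2 + 8s + 52)(s^2 + 10s + 26) = 0.
Each quadratic gives a conjugate pair via the quadratic formula.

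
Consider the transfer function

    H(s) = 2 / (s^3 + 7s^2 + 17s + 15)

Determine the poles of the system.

s = -2 ± j, -3

The poles are the roots of the denominator s^3 + 7s^2 + 17s + 15 = 0.
Trying s = -3: the polynomial evaluates to 0, so (s + 3) is a factor.
Dividing out leaves s^2 + 4s + 5 = 0.
The quadratic formula then gives s = -2 ± 1j.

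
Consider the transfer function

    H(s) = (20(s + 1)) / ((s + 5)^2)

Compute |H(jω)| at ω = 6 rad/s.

|H(j6)| ≈ 1.994

Substitute s = j6: numerator = 20 + j120, denominator = -11 + j60.
|H(j6)| = |20 + j120| / |-11 + j60| = 121.66 / 61 ≈ 1.994.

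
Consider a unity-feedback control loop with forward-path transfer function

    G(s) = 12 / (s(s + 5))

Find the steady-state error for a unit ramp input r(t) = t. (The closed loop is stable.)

G(s) has one pole at the origin.
This is a Type 1 system. Kv = lim_{s→0} s·G(s) = 12/5.
e_ss = 1/Kv = 1/(12/5) = 5/12 ≈ 0.4167.

e_ss = 0.4167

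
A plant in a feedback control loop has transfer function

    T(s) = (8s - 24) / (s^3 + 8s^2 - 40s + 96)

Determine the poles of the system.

The poles are the roots of the denominator s^3 + 8s^2 - 40s + 96 = 0.
Trying s = -12: the polynomial evaluates to 0, so (s + 12) is a factor.
Dividing out leaves s^2 - 4s + 8 = 0.
The quadratic formula then gives s = 2 ± 2j.

s = 2 + 2j, 2 - 2j, -12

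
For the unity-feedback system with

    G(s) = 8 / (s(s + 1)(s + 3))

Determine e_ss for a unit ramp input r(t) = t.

e_ss = 0.3750

G(s) has one pole at the origin.
This is a Type 1 system. Kv = lim_{s→0} s·G(s) = 8/3.
e_ss = 1/Kv = 1/(8/3) = 3/8 ≈ 0.3750.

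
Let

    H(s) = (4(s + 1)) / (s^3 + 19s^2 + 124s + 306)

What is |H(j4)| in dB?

Substitute s = j4: numerator = 4 + j16, denominator = 2 + j432.
|H(j4)| = |4 + j16| / |2 + j432| = 16.492 / 432.00 ≈ 0.03818.
In decibels: 20·log₁₀(0.03818) ≈ -28.4 dB.

|H(j4)|_dB ≈ -28.4 dB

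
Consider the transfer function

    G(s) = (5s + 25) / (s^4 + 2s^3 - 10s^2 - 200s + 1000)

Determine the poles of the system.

The poles are the roots of the denominator s^4 + 2s^3 - 10s^2 - 200s + 1000 = 0.
No real roots exist; factor into two real quadratics: (s^2 + 10s + 50)(s^2 - 8s + 20) = 0.
Each quadratic gives a conjugate pair via the quadratic formula.

s = -5 + 5j, -5 - 5j, 4 + 2j, 4 - 2j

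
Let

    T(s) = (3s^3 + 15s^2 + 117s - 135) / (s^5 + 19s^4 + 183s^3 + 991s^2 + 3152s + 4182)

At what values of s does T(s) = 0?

s = 1, -3 + 6j, -3 - 6j

Set the numerator to zero: 3s^3 + 15s^2 + 117s - 135 = 0, i.e. 3·(s^3 + 5s^2 + 39s - 45) = 0.
Factoring: (s - 1)(s^2 + 6s + 45) = 0.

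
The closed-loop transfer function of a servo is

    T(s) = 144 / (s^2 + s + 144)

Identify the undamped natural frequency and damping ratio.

Compare the denominator to the standard form s^2 + 2ζωₙs + ωₙ².
ωₙ² = 144, so ωₙ = 12 rad/s.
2ζωₙ = 1, so ζ = 1/(2·12) ≈ 0.04167.

ωₙ = 12 rad/s, ζ ≈ 0.04167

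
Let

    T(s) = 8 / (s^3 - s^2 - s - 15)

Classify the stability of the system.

The denominator s^3 - s^2 - s - 15 factors as (s^2 + 2s + 5)(s - 3), giving poles at s = -1 ± 2j, 3.
Since the pole(s) at s = 3 lie in the right half-plane, the system is unstable.

unstable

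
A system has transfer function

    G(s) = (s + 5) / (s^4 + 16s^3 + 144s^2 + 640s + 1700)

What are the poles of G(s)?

s = -3 + 5j, -3 - 5j, -5 + 5j, -5 - 5j

The poles are the roots of the denominator s^4 + 16s^3 + 144s^2 + 640s + 1700 = 0.
No real roots exist; factor into two real quadratics: (s^2 + 6s + 34)(s^2 + 10s + 50) = 0.
Each quadratic gives a conjugate pair via the quadratic formula.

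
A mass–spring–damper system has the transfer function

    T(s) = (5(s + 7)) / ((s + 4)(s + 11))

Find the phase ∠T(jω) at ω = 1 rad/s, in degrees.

At s = j1: numerator = 35 + j5, denominator = 43 + j15.
∠T = ∠num − ∠den = 8.1301° − (19.231°) = -11.10°.

∠T(j1) ≈ -11.10°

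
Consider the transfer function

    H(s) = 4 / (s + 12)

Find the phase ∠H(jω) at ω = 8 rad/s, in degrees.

At s = j8: numerator = 4, denominator = 12 + j8.
∠H = ∠num − ∠den = 0° − (33.690°) = -33.69°.

∠H(j8) ≈ -33.69°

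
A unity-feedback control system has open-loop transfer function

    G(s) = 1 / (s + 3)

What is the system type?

Type 0

The denominator has no factor of s at the origin — no free integrator — so this is a Type 0 system.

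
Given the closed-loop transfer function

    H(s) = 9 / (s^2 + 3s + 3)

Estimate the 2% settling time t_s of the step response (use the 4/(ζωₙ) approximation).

t_s ≈ 2.667 s

Comparing s^2 + 3s + 3 to s^2 + 2ζωₙs + ωₙ²: ωₙ = √3 ≈ 1.732 rad/s and ζ = 3/(2·√3) ≈ 0.8660.
ζωₙ = 3/2 = 1.5, so t_s ≈ 4/(ζωₙ) = 4/1.5 ≈ 2.667 s.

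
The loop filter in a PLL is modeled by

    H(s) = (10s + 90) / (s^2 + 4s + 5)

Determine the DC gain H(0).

Set s = 0: H(0) = (90) / (5) = 18.

H(0) = 18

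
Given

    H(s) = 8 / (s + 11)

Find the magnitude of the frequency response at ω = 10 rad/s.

Substitute s = j10: numerator = 8, denominator = 11 + j10.
|H(j10)| = |8| / |11 + j10| = 8 / 14.866 ≈ 0.5381.

|H(j10)| ≈ 0.5381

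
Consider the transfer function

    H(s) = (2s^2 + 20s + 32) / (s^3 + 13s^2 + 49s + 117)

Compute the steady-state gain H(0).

Set s = 0: H(0) = (32) / (117) = 32/117.

H(0) = 32/117 ≈ 0.2735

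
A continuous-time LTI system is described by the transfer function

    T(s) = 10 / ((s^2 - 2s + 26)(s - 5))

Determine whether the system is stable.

unstable

The poles can be read from the denominator factors: s = 1 ± 5j, 5.
Since the pole(s) at s = 1 ± 5j, 5 lie in the right half-plane, the system is unstable.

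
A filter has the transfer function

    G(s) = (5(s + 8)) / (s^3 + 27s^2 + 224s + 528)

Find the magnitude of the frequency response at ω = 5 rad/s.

Substitute s = j5: numerator = 40 + j25, denominator = -147 + j995.
|G(j5)| = |40 + j25| / |-147 + j995| = 47.170 / 1005.8 ≈ 0.04690.

|G(j5)| ≈ 0.04690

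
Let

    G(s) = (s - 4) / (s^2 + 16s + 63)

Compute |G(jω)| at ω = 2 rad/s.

|G(j2)| ≈ 0.06663

Substitute s = j2: numerator = -4 + j2, denominator = 59 + j32.
|G(j2)| = |-4 + j2| / |59 + j32| = 4.4721 / 67.119 ≈ 0.06663.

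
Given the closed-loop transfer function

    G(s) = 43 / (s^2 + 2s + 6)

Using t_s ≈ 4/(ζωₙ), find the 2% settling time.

t_s ≈ 4 s

Comparing s^2 + 2s + 6 to s^2 + 2ζωₙs + ωₙ²: ωₙ = √6 ≈ 2.449 rad/s and ζ = 2/(2·√6) ≈ 0.4082.
ζωₙ = 2/2 = 1, so t_s ≈ 4/(ζωₙ) = 4/1 = 4 s.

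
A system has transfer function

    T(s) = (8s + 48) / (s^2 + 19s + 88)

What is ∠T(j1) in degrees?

At s = j1: numerator = 48 + j8, denominator = 87 + j19.
∠T = ∠num − ∠den = 9.4623° − (12.319°) = -2.857°.

∠T(j1) ≈ -2.857°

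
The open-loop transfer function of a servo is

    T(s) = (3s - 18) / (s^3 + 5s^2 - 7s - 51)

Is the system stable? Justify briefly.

The denominator s^3 + 5s^2 - 7s - 51 factors as (s^2 + 8s + 17)(s - 3), giving poles at s = -4 + j, -4 - j, 3.
Since the pole(s) at s = 3 lie in the right half-plane, the system is unstable.

unstable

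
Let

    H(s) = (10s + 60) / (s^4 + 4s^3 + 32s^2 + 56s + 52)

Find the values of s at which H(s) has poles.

The poles are the roots of the denominator s^4 + 4s^3 + 32s^2 + 56s + 52 = 0.
No real roots exist; factor into two real quadratics: (s^2 + 2s + 2)(s^2 + 2s + 26) = 0.
Each quadratic gives a conjugate pair via the quadratic formula.

s = -1 ± j, -1 ± 5j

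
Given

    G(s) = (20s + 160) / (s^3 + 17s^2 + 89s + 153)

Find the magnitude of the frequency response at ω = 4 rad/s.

Substitute s = j4: numerator = 160 + j80, denominator = -119 + j292.
|G(j4)| = |160 + j80| / |-119 + j292| = 178.89 / 315.32 ≈ 0.5673.

|G(j4)| ≈ 0.5673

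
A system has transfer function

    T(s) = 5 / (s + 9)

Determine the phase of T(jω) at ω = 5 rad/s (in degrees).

At s = j5: numerator = 5, denominator = 9 + j5.
∠T = ∠num − ∠den = 0° − (29.055°) = -29.05°.

∠T(j5) ≈ -29.05°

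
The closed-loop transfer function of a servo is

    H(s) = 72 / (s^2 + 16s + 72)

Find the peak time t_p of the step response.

Comparing s^2 + 16s + 72 to s^2 + 2ζωₙs + ωₙ²: ωₙ = √72 ≈ 8.485 rad/s and ζ = 16/(2·√72) ≈ 0.9428.
ζωₙ = 16/2 = 8, so ω_d = ωₙ√(1−ζ²) = √(ωₙ² − (ζωₙ)²) = √(72 − 8²) = √8 ≈ 2.828 rad/s.
t_p = π/ω_d = π/2.828 ≈ 1.111 s.

t_p ≈ 1.111 s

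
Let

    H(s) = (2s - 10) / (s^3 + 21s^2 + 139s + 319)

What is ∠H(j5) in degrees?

∠H(j5) ≈ 25.13°

At s = j5: numerator = -10 + j10, denominator = -206 + j570.
∠H = ∠num − ∠den = 135° − (109.87°) = 25.13°.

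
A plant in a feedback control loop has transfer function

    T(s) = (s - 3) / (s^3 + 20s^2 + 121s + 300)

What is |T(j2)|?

|T(j2)| ≈ 0.01123

Substitute s = j2: numerator = -3 + j2, denominator = 220 + j234.
|T(j2)| = |-3 + j2| / |220 + j234| = 3.6056 / 321.18 ≈ 0.01123.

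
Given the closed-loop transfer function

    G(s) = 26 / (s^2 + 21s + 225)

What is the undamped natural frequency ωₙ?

ωₙ = 15 rad/s

Compare the denominator to the standard form s^2 + 2ζωₙs + ωₙ².
ωₙ² = 225, so ωₙ = 15 rad/s.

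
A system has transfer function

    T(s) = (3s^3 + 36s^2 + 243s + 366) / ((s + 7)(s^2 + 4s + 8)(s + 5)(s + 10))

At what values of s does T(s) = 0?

Set the numerator to zero: 3s^3 + 36s^2 + 243s + 366 = 0, i.e. 3·(s^3 + 12s^2 + 81s + 122) = 0.
Factoring: (s + 2)(s^2 + 10s + 61) = 0.

s = -2, -5 + 6j, -5 - 6j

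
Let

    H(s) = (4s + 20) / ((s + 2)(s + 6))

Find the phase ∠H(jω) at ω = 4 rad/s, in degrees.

At s = j4: numerator = 20 + j16, denominator = -4 + j32.
∠H = ∠num − ∠den = 38.660° − (97.125°) = -58.47°.

∠H(j4) ≈ -58.47°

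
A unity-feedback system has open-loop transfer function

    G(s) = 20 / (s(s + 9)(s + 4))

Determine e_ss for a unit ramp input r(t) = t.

e_ss = 1.800

G(s) has one pole at the origin.
This is a Type 1 system. Kv = lim_{s→0} s·G(s) = 20/36 = 5/9.
e_ss = 1/Kv = 1/(5/9) = 9/5 ≈ 1.800.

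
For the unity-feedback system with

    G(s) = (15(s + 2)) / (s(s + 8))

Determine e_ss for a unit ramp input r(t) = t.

G(s) has one pole at the origin.
This is a Type 1 system. Kv = lim_{s→0} s·G(s) = 30/8 = 15/4.
e_ss = 1/Kv = 1/(15/4) = 4/15 ≈ 0.2667.

e_ss = 0.2667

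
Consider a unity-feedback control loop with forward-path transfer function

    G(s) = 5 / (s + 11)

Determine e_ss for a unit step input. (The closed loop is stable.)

G(s) has no poles at the origin.
This is a Type 0 system. Kp = lim_{s→0} G(s) = 5/11.
e_ss = 1/(1 + Kp) = 1/(1 + 5/11) = 11/16 ≈ 0.6875.

e_ss = 0.6875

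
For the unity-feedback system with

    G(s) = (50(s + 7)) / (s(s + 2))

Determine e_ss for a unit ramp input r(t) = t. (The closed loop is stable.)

G(s) has one pole at the origin.
This is a Type 1 system. Kv = lim_{s→0} s·G(s) = 350/2 = 175.
e_ss = 1/Kv = 1/(175) = 1/175 ≈ 0.005714.

e_ss = 0.005714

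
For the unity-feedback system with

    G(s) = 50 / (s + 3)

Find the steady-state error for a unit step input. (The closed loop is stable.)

G(s) has no poles at the origin.
This is a Type 0 system. Kp = lim_{s→0} G(s) = 50/3.
e_ss = 1/(1 + Kp) = 1/(1 + 50/3) = 3/53 ≈ 0.05660.

e_ss = 0.05660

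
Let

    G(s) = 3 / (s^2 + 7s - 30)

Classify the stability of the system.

unstable

The denominator s^2 + 7s - 30 factors as (s + 10)(s - 3), giving poles at s = -10, 3.
Since the pole(s) at s = 3 lie in the right half-plane, the system is unstable.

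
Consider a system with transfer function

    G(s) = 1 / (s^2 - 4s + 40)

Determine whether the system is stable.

unstable

The denominator s^2 - 4s + 40 factors as (s^2 - 4s + 40), giving poles at s = 2 ± 6j.
Since the pole(s) at s = 2 + 6j, 2 - 6j lie in the right half-plane, the system is unstable.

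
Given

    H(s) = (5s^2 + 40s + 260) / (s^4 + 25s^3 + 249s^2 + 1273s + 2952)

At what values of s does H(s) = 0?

s = -4 ± 6j

Set the numerator to zero: 5s^2 + 40s + 260 = 0, i.e. 5·(s^2 + 8s + 52) = 0.
Factoring: (s^2 + 8s + 52) = 0.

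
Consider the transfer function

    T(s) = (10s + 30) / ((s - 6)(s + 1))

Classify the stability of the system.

unstable

The poles can be read from the denominator factors: s = 6, -1.
Since the pole(s) at s = 6 lie in the right half-plane, the system is unstable.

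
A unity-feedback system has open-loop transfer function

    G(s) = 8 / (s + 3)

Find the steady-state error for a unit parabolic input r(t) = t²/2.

G(s) has no poles at the origin.
This is a Type 0 system; Ka = lim_{s→0} s^2·G(s) = 0, so the steady-state error for a parabola input is infinite.

e_ss = ∞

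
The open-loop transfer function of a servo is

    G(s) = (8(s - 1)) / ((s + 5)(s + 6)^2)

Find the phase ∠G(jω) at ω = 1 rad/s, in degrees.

∠G(j1) ≈ 104.8°

At s = j1: numerator = -8 + j8, denominator = 163 + j95.
∠G = ∠num − ∠den = 135° − (30.235°) = 104.8°.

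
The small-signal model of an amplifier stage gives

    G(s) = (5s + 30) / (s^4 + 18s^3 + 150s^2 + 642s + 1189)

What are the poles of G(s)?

s = -5 ± 2j, -4 ± 5j

The poles are the roots of the denominator s^4 + 18s^3 + 150s^2 + 642s + 1189 = 0.
No real roots exist; factor into two real quadratics: (s^2 + 10s + 29)(s^2 + 8s + 41) = 0.
Each quadratic gives a conjugate pair via the quadratic formula.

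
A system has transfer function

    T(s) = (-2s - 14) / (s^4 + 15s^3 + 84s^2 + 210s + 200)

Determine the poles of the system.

The poles are the roots of the denominator s^4 + 15s^3 + 84s^2 + 210s + 200 = 0.
Trying s = -5: the polynomial evaluates to 0, so (s + 5) is a factor.
Dividing out leaves s^3 + 10s^2 + 34s + 40 = 0.
This factors further as (s^2 + 6s + 10)(s + 4) = 0.

s = -3 + j, -3 - j, -5, -4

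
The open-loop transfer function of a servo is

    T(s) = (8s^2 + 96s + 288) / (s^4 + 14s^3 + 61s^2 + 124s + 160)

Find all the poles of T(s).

s = -8, -1 + 2j, -1 - 2j, -4

The poles are the roots of the denominator s^4 + 14s^3 + 61s^2 + 124s + 160 = 0.
Trying s = -8: the polynomial evaluates to 0, so (s + 8) is a factor.
Dividing out leaves s^3 + 6s^2 + 13s + 20 = 0.
This factors further as (s^2 + 2s + 5)(s + 4) = 0.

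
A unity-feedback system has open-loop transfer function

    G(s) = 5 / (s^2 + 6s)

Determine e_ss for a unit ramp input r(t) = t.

G(s) has one pole at the origin.
This is a Type 1 system. Kv = lim_{s→0} s·G(s) = 5/6.
e_ss = 1/Kv = 1/(5/6) = 6/5 ≈ 1.200.

e_ss = 1.200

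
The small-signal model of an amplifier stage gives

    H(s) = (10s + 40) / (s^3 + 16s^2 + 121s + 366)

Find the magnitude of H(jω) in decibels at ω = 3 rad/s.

|H(j3)|_dB ≈ -18.1 dB

Substitute s = j3: numerator = 40 + j30, denominator = 222 + j336.
|H(j3)| = |40 + j30| / |222 + j336| = 50 / 402.72 ≈ 0.1242.
In decibels: 20·log₁₀(0.1242) ≈ -18.1 dB.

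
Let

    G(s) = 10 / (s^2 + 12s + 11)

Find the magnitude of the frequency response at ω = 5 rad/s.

|G(j5)| ≈ 0.1623

Substitute s = j5: numerator = 10, denominator = -14 + j60.
|G(j5)| = |10| / |-14 + j60| = 10 / 61.612 ≈ 0.1623.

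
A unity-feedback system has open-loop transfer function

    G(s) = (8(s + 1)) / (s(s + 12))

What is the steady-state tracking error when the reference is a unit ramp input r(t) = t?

G(s) has one pole at the origin.
This is a Type 1 system. Kv = lim_{s→0} s·G(s) = 8/12 = 2/3.
e_ss = 1/Kv = 1/(2/3) = 3/2 ≈ 1.500.

e_ss = 1.500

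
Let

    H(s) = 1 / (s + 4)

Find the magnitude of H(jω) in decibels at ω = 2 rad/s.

|H(j2)|_dB ≈ -13.0 dB

Substitute s = j2: numerator = 1, denominator = 4 + j2.
|H(j2)| = |1| / |4 + j2| = 1 / 4.4721 ≈ 0.2236.
In decibels: 20·log₁₀(0.2236) ≈ -13.0 dB.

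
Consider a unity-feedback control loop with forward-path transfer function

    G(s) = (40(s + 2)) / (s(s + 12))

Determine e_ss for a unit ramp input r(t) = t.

G(s) has one pole at the origin.
This is a Type 1 system. Kv = lim_{s→0} s·G(s) = 80/12 = 20/3.
e_ss = 1/Kv = 1/(20/3) = 3/20 ≈ 0.1500.

e_ss = 0.1500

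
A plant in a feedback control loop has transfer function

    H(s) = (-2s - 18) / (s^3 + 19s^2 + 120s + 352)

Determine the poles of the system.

The poles are the roots of the denominator s^3 + 19s^2 + 120s + 352 = 0.
Trying s = -11: the polynomial evaluates to 0, so (s + 11) is a factor.
Dividing out leaves s^2 + 8s + 32 = 0.
The quadratic formula then gives s = -4 ± 4j.

s = -11, -4 + 4j, -4 - 4j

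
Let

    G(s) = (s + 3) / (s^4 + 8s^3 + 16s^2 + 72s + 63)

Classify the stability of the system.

The denominator s^4 + 8s^3 + 16s^2 + 72s + 63 factors as (s^2 + 9)(s + 1)(s + 7), giving poles at s = ±3j, -1, -7.
Since the simple pole(s) at s = 3j, -3j lie on the jω-axis with none in the right half-plane, the system is marginally stable.

marginally stable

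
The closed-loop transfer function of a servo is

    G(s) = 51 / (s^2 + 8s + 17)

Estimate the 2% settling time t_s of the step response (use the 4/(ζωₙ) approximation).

t_s ≈ 1 s

Comparing s^2 + 8s + 17 to s^2 + 2ζωₙs + ωₙ²: ωₙ = √17 ≈ 4.123 rad/s and ζ = 8/(2·√17) ≈ 0.9701.
ζωₙ = 8/2 = 4, so t_s ≈ 4/(ζωₙ) = 4/4 = 1 s.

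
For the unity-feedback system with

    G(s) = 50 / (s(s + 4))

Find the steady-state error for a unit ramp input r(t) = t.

G(s) has one pole at the origin.
This is a Type 1 system. Kv = lim_{s→0} s·G(s) = 50/4 = 25/2.
e_ss = 1/Kv = 1/(25/2) = 2/25 ≈ 0.08000.

e_ss = 0.08000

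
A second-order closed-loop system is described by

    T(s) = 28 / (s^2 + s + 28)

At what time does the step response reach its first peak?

Comparing s^2 + s + 28 to s^2 + 2ζωₙs + ωₙ²: ωₙ = √28 ≈ 5.292 rad/s and ζ = 1/(2·√28) ≈ 0.09449.
ζωₙ = 1/2 = 0.5, so ω_d = ωₙ√(1−ζ²) = √(ωₙ² − (ζωₙ)²) = √(28 − 0.5²) = √27.75 ≈ 5.268 rad/s.
t_p = π/ω_d = π/5.268 ≈ 0.5964 s.

t_p ≈ 0.5964 s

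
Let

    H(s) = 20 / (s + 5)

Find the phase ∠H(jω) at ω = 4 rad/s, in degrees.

At s = j4: numerator = 20, denominator = 5 + j4.
∠H = ∠num − ∠den = 0° − (38.660°) = -38.66°.

∠H(j4) ≈ -38.66°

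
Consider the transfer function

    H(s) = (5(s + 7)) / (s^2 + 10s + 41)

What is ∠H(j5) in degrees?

At s = j5: numerator = 35 + j25, denominator = 16 + j50.
∠H = ∠num − ∠den = 35.538° − (72.255°) = -36.72°.

∠H(j5) ≈ -36.72°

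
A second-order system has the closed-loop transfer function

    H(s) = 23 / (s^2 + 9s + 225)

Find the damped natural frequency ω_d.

Comparing s^2 + 9s + 225 to s^2 + 2ζωₙs + ωₙ²: ωₙ = 15 rad/s and ζ = 9/(2·15) = 0.3.
ζωₙ = 9/2 = 4.5, so ω_d = ωₙ√(1−ζ²) = √(ωₙ² − (ζωₙ)²) = √(225 − 4.5²) = √204.75 ≈ 14.31 rad/s.

ω_d ≈ 14.31 rad/s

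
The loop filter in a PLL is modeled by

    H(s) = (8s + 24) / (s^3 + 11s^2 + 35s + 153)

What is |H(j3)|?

Substitute s = j3: numerator = 24 + j24, denominator = 54 + j78.
|H(j3)| = |24 + j24| / |54 + j78| = 33.941 / 94.868 ≈ 0.3578.

|H(j3)| ≈ 0.3578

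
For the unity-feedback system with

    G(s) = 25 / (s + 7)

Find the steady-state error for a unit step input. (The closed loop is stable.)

e_ss = 0.2188

G(s) has no poles at the origin.
This is a Type 0 system. Kp = lim_{s→0} G(s) = 25/7.
e_ss = 1/(1 + Kp) = 1/(1 + 25/7) = 7/32 ≈ 0.2188.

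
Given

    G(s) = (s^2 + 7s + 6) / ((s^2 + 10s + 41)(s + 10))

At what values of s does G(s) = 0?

s = -6, -1

Set the numerator to zero: s^2 + 7s + 6 = 0.
Factoring: (s + 6)(s + 1) = 0.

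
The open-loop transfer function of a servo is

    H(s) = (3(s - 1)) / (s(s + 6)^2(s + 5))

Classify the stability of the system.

marginally stable

The poles can be read from the denominator factors: s = 0, -6, -5, -6.
Since the simple pole(s) at s = 0 lie on the jω-axis with none in the right half-plane, the system is marginally stable.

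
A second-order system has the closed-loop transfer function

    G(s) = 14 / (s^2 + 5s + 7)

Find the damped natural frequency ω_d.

ω_d ≈ 0.8660 rad/s

Comparing s^2 + 5s + 7 to s^2 + 2ζωₙs + ωₙ²: ωₙ = √7 ≈ 2.646 rad/s and ζ = 5/(2·√7) ≈ 0.9449.
ζωₙ = 5/2 = 2.5, so ω_d = ωₙ√(1−ζ²) = √(ωₙ² − (ζωₙ)²) = √(7 − 2.5²) = √0.75 ≈ 0.8660 rad/s.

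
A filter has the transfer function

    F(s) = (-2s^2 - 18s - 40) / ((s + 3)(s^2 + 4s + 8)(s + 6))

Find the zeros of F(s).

Set the numerator to zero: -2s^2 - 18s - 40 = 0, i.e. -2·(s^2 + 9s + 20) = 0.
Factoring: (s + 5)(s + 4) = 0.

s = -5, -4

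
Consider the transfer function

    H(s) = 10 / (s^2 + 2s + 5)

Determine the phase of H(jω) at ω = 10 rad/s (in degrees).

At s = j10: numerator = 10, denominator = -95 + j20.
∠H = ∠num − ∠den = 0° − (168.11°) = -168.1°.

∠H(j10) ≈ -168.1°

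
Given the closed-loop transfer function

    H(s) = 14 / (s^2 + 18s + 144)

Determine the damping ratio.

Compare the denominator to the standard form s^2 + 2ζωₙs + ωₙ².
ωₙ² = 144, so ωₙ = 12 rad/s.
2ζωₙ = 18, so ζ = 18/(2·12) = 0.75.
With ζ = 0.75 the response is underdamped.

ζ = 0.75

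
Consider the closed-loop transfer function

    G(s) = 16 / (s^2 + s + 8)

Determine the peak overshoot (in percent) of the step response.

Comparing s^2 + s + 8 to s^2 + 2ζωₙs + ωₙ²: ωₙ = √8 ≈ 2.828 rad/s and ζ = 1/(2·√8) ≈ 0.1768.
%OS = 100·exp(−πζ/√(1−ζ²)) = 100·exp(−π·0.1768/√(1−0.1768²)) ≈ 56.9%.

%OS ≈ 56.9%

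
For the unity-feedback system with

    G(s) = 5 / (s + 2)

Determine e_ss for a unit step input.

G(s) has no poles at the origin.
This is a Type 0 system. Kp = lim_{s→0} G(s) = 5/2.
e_ss = 1/(1 + Kp) = 1/(1 + 5/2) = 2/7 ≈ 0.2857.

e_ss = 0.2857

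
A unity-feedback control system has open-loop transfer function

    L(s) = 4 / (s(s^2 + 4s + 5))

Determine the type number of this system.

The denominator has 1 factor of s at the origin (free integrator), so this is a Type 1 system.

Type 1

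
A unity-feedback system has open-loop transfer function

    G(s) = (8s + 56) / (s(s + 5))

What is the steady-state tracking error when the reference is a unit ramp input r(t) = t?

e_ss = 0.08929

G(s) has one pole at the origin.
This is a Type 1 system. Kv = lim_{s→0} s·G(s) = 56/5.
e_ss = 1/Kv = 1/(56/5) = 5/56 ≈ 0.08929.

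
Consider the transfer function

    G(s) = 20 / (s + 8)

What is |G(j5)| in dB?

|G(j5)|_dB ≈ 6.53 dB

Substitute s = j5: numerator = 20, denominator = 8 + j5.
|G(j5)| = |20| / |8 + j5| = 20 / 9.4340 ≈ 2.120.
In decibels: 20·log₁₀(2.120) ≈ 6.53 dB.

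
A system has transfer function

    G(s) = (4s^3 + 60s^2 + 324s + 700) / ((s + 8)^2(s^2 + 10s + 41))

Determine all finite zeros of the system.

s = -4 ± 3j, -7

Set the numerator to zero: 4s^3 + 60s^2 + 324s + 700 = 0, i.e. 4·(s^3 + 15s^2 + 81s + 175) = 0.
Factoring: (s^2 + 8s + 25)(s + 7) = 0.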